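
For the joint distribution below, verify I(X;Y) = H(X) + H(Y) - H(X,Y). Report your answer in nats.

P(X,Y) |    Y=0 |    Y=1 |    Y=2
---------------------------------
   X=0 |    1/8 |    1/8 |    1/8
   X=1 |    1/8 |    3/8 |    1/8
I(X;Y) = 0.0338 nats

Mutual information has multiple equivalent forms:
- I(X;Y) = H(X) - H(X|Y)
- I(X;Y) = H(Y) - H(Y|X)
- I(X;Y) = H(X) + H(Y) - H(X,Y)

Computing all quantities:
H(X) = 0.6616, H(Y) = 1.0397, H(X,Y) = 1.6675
H(X|Y) = 0.6277, H(Y|X) = 1.0059

Verification:
H(X) - H(X|Y) = 0.6616 - 0.6277 = 0.0338
H(Y) - H(Y|X) = 1.0397 - 1.0059 = 0.0338
H(X) + H(Y) - H(X,Y) = 0.6616 + 1.0397 - 1.6675 = 0.0338

All forms give I(X;Y) = 0.0338 nats. ✓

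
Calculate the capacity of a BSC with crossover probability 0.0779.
0.6053 bits

For a binary symmetric channel (BSC) with error probability p:
Capacity C = 1 - H(p) bits per symbol

where H(p) = -p log₂(p) - (1-p) log₂(1-p) is the binary entropy function.

H(0.0779) = 0.3947 bits
C = 1 - 0.3947 = 0.6053 bits per symbol

This means we can reliably transmit up to 0.6053 bits of information per channel use.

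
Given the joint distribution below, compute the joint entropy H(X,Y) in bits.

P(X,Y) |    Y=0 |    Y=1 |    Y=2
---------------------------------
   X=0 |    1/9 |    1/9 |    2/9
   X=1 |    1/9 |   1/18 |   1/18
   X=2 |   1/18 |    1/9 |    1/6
3.0169 bits

Joint entropy is H(X,Y) = -Σ_{x,y} p(x,y) log p(x,y).

Summing over all non-zero entries:
H(X,Y) = -[1/9·log_2(1/9) + 1/9·log_2(1/9) + 2/9·log_2(2/9) + 1/9·log_2(1/9) + 1/18·log_2(1/18) + 1/18·log_2(1/18) + 1/18·log_2(1/18) + 1/9·log_2(1/9) + 1/6·log_2(1/6)]
H(X,Y) = 3.0169 bits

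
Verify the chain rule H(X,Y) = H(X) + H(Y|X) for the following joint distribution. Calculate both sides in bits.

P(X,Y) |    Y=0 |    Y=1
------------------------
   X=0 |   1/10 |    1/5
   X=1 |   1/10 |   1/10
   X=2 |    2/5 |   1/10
H(X,Y) = 2.3219, H(X) = 1.4855, H(Y|X) = 0.8365 (all in bits)

Chain rule: H(X,Y) = H(X) + H(Y|X)

Left side — joint entropy directly:
H(X,Y) = -Σ p(x,y) log p(x,y) = 2.3219 bits

Right side — compute H(Y|X) from the conditional distributions:
P(X) = (3/10, 1/5, 1/2), so H(X) = 1.4855 bits
H(Y|X) = Σ_x P(X=x) · H(Y|X=x):
  P(Y|X=0) = (1/3, 2/3), H(Y|X=0) = 0.9183, weight P(X=0) = 3/10
  P(Y|X=1) = (1/2, 1/2), H(Y|X=1) = 1.0000, weight P(X=1) = 1/5
  P(Y|X=2) = (4/5, 1/5), H(Y|X=2) = 0.7219, weight P(X=2) = 1/2
H(Y|X) = 0.8365 bits

H(X) + H(Y|X) = 1.4855 + 0.8365 = 2.3219 bits

Both sides equal 2.3219 bits. ✓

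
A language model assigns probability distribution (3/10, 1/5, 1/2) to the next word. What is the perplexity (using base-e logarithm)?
2.8001

Perplexity is e^H (or exp(H) for natural log).

First, H = -Σ p log p = 1.0297 nats
Perplexity = e^1.0297 = 2.8001

Interpretation: The model's uncertainty is equivalent to choosing uniformly among 2.8 options.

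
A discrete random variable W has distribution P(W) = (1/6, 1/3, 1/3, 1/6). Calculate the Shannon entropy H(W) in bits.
1.9183 bits

Shannon entropy is H(X) = -Σ p(x) log p(x).

For P = (1/6, 1/3, 1/3, 1/6):
H = -1/6 × log_2(1/6) -1/3 × log_2(1/3) -1/3 × log_2(1/3) -1/6 × log_2(1/6)
H = 1.9183 bits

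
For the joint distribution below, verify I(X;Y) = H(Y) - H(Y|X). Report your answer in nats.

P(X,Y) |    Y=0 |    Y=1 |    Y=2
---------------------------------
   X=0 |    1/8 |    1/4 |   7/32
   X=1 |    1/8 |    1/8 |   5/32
I(X;Y) = 0.0088 nats

Mutual information has multiple equivalent forms:
- I(X;Y) = H(X) - H(X|Y)
- I(X;Y) = H(Y) - H(Y|X)
- I(X;Y) = H(X) + H(Y) - H(X,Y)

Computing all quantities:
H(X) = 0.6755, H(Y) = 1.0822, H(X,Y) = 1.7489
H(X|Y) = 0.6667, H(Y|X) = 1.0734

Verification:
H(X) - H(X|Y) = 0.6755 - 0.6667 = 0.0088
H(Y) - H(Y|X) = 1.0822 - 1.0734 = 0.0088
H(X) + H(Y) - H(X,Y) = 0.6755 + 1.0822 - 1.7489 = 0.0088

All forms give I(X;Y) = 0.0088 nats. ✓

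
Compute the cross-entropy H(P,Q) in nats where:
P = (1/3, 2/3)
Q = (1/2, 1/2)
0.6931 nats

Cross-entropy: H(P,Q) = -Σ p(x) log q(x)

Alternatively: H(P,Q) = H(P) + D_KL(P||Q)
H(P) = 0.6365 nats
D_KL(P||Q) = 0.0566 nats

H(P,Q) = 0.6365 + 0.0566 = 0.6931 nats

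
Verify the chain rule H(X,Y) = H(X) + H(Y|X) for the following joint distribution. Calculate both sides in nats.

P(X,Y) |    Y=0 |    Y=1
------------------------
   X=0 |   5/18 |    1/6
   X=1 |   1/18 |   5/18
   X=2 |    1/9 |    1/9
H(X,Y) = 1.6591, H(X) = 1.0609, H(Y|X) = 0.5982 (all in nats)

Chain rule: H(X,Y) = H(X) + H(Y|X)

Left side — joint entropy directly:
H(X,Y) = -Σ p(x,y) log p(x,y) = 1.6591 nats

Right side — compute H(Y|X) from the conditional distributions:
P(X) = (4/9, 1/3, 2/9), so H(X) = 1.0609 nats
H(Y|X) = Σ_x P(X=x) · H(Y|X=x):
  P(Y|X=0) = (5/8, 3/8), H(Y|X=0) = 0.6616, weight P(X=0) = 4/9
  P(Y|X=1) = (1/6, 5/6), H(Y|X=1) = 0.4506, weight P(X=1) = 1/3
  P(Y|X=2) = (1/2, 1/2), H(Y|X=2) = 0.6931, weight P(X=2) = 2/9
H(Y|X) = 0.5982 nats

H(X) + H(Y|X) = 1.0609 + 0.5982 = 1.6591 nats

Both sides equal 1.6591 nats. ✓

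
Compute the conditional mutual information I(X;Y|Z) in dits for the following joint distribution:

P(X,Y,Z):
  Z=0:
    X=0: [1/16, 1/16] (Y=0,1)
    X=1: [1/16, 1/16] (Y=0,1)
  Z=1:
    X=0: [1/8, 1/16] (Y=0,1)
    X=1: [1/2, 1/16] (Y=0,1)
0.0097 dits

Conditional mutual information: I(X;Y|Z) = H(X|Z) + H(Y|Z) - H(X,Y|Z)

H(Z) = 0.2442
H(X,Z) = 0.5026 → H(X|Z) = 0.2584
H(Y,Z) = 0.4662 → H(Y|Z) = 0.2220
H(X,Y,Z) = 0.7149 → H(X,Y|Z) = 0.4707

I(X;Y|Z) = 0.2584 + 0.2220 - 0.4707 = 0.0097 dits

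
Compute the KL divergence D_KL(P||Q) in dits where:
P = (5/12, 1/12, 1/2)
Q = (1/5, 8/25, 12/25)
0.0930 dits

KL divergence: D_KL(P||Q) = Σ p(x) log(p(x)/q(x))

Computing term by term:
  x=0: 5/12 × log_10[(5/12)/(1/5)] = 5/12 × 0.3188 = 0.1328
  x=1: 1/12 × log_10[(1/12)/(8/25)] = 1/12 × -0.5843 = -0.0487
  x=2: 1/2 × log_10[(1/2)/(12/25)] = 1/2 × 0.0177 = 0.0089

D_KL(P||Q) = 0.0930 dits

Note: KL divergence is always non-negative and equals 0 iff P = Q.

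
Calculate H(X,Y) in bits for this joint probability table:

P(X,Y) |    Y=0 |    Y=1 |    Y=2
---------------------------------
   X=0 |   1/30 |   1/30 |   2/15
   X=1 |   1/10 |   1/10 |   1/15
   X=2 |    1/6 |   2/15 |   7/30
2.9479 bits

Joint entropy is H(X,Y) = -Σ_{x,y} p(x,y) log p(x,y).

Summing over all non-zero entries:
H(X,Y) = -[1/30·log_2(1/30) + 1/30·log_2(1/30) + 2/15·log_2(2/15) + 1/10·log_2(1/10) + 1/10·log_2(1/10) + 1/15·log_2(1/15) + 1/6·log_2(1/6) + 2/15·log_2(2/15) + 7/30·log_2(7/30)]
H(X,Y) = 2.9479 bits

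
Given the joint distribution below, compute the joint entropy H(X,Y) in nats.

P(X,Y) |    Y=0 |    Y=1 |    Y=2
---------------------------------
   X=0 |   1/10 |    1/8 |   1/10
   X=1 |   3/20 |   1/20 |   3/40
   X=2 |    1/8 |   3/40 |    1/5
2.1252 nats

Joint entropy is H(X,Y) = -Σ_{x,y} p(x,y) log p(x,y).

Summing over all non-zero entries:
H(X,Y) = -[1/10·log_e(1/10) + 1/8·log_e(1/8) + 1/10·log_e(1/10) + 3/20·log_e(3/20) + 1/20·log_e(1/20) + 3/40·log_e(3/40) + 1/8·log_e(1/8) + 3/40·log_e(3/40) + 1/5·log_e(1/5)]
H(X,Y) = 2.1252 nats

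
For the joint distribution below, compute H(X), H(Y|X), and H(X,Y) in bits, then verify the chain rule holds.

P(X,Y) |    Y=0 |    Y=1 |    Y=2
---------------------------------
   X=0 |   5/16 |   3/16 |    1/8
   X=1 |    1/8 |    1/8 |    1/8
H(X,Y) = 2.4772, H(X) = 0.9544, H(Y|X) = 1.5228 (all in bits)

Chain rule: H(X,Y) = H(X) + H(Y|X)

Left side — joint entropy directly:
H(X,Y) = -Σ p(x,y) log p(x,y) = 2.4772 bits

Right side — compute H(Y|X) from the conditional distributions:
P(X) = (5/8, 3/8), so H(X) = 0.9544 bits
H(Y|X) = Σ_x P(X=x) · H(Y|X=x):
  P(Y|X=0) = (1/2, 3/10, 1/5), H(Y|X=0) = 1.4855, weight P(X=0) = 5/8
  P(Y|X=1) = (1/3, 1/3, 1/3), H(Y|X=1) = 1.5850, weight P(X=1) = 3/8
H(Y|X) = 1.5228 bits

H(X) + H(Y|X) = 0.9544 + 1.5228 = 2.4772 bits

Both sides equal 2.4772 bits. ✓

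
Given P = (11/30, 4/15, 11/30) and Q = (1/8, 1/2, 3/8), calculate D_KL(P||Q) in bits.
0.3155 bits

KL divergence: D_KL(P||Q) = Σ p(x) log(p(x)/q(x))

Computing term by term:
  x=0: 11/30 × log_2[(11/30)/(1/8)] = 11/30 × 1.5525 = 0.5693
  x=1: 4/15 × log_2[(4/15)/(1/2)] = 4/15 × -0.9069 = -0.2418
  x=2: 11/30 × log_2[(11/30)/(3/8)] = 11/30 × -0.0324 = -0.0119

D_KL(P||Q) = 0.3155 bits

Note: KL divergence is always non-negative and equals 0 iff P = Q.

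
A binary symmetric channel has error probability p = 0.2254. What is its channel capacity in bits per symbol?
0.2301 bits

For a binary symmetric channel (BSC) with error probability p:
Capacity C = 1 - H(p) bits per symbol

where H(p) = -p log₂(p) - (1-p) log₂(1-p) is the binary entropy function.

H(0.2254) = 0.7699 bits
C = 1 - 0.7699 = 0.2301 bits per symbol

This means we can reliably transmit up to 0.2301 bits of information per channel use.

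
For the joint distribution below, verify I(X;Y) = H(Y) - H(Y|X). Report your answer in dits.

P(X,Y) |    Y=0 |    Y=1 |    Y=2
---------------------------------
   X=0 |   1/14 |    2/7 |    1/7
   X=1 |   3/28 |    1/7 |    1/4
I(X;Y) = 0.0185 dits

Mutual information has multiple equivalent forms:
- I(X;Y) = H(X) - H(X|Y)
- I(X;Y) = H(Y) - H(Y|X)
- I(X;Y) = H(X) + H(Y) - H(X,Y)

Computing all quantities:
H(X) = 0.3010, H(Y) = 0.4507, H(X,Y) = 0.7332
H(X|Y) = 0.2825, H(Y|X) = 0.4322

Verification:
H(X) - H(X|Y) = 0.3010 - 0.2825 = 0.0185
H(Y) - H(Y|X) = 0.4507 - 0.4322 = 0.0185
H(X) + H(Y) - H(X,Y) = 0.3010 + 0.4507 - 0.7332 = 0.0185

All forms give I(X;Y) = 0.0185 dits. ✓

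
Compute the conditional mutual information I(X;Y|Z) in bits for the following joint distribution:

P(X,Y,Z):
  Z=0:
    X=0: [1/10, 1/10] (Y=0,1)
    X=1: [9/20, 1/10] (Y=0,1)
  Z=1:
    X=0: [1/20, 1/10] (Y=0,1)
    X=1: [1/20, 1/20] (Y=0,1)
0.0563 bits

Conditional mutual information: I(X;Y|Z) = H(X|Z) + H(Y|Z) - H(X,Y|Z)

H(Z) = 0.8113
H(X,Z) = 1.6815 → H(X|Z) = 0.8702
H(Y,Z) = 1.6815 → H(Y|Z) = 0.8702
H(X,Y,Z) = 2.4955 → H(X,Y|Z) = 1.6842

I(X;Y|Z) = 0.8702 + 0.8702 - 1.6842 = 0.0563 bits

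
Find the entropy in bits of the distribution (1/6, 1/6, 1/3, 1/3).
1.9183 bits

Shannon entropy is H(X) = -Σ p(x) log p(x).

For P = (1/6, 1/6, 1/3, 1/3):
H = -1/6 × log_2(1/6) -1/6 × log_2(1/6) -1/3 × log_2(1/3) -1/3 × log_2(1/3)
H = 1.9183 bits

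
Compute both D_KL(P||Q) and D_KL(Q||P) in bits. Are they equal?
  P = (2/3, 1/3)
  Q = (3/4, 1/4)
D_KL(P||Q) = 0.0251, D_KL(Q||P) = 0.0237

KL divergence is not symmetric: D_KL(P||Q) ≠ D_KL(Q||P) in general.

D_KL(P||Q) = 0.0251 bits
D_KL(Q||P) = 0.0237 bits

No, they are not equal!

This asymmetry is why KL divergence is not a true distance metric.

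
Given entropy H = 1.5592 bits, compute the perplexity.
2.9469

Perplexity is 2^H (or exp(H) for natural log).

H = 1.5592 bits
Perplexity = 2^1.5592 = 2.9469

Interpretation: The model's uncertainty is equivalent to choosing uniformly among 2.9 options.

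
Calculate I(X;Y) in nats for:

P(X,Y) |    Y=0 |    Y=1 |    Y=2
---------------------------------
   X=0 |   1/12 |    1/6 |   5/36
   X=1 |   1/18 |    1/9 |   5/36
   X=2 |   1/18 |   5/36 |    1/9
0.0047 nats

Mutual information: I(X;Y) = H(X) + H(Y) - H(X,Y)

Marginals:
P(X) = (7/18, 11/36, 11/36), H(X) = 1.0918 nats
P(Y) = (7/36, 5/12, 7/18), H(Y) = 1.0505 nats

Joint entropy: H(X,Y) = 2.1377 nats

I(X;Y) = 1.0918 + 1.0505 - 2.1377 = 0.0047 nats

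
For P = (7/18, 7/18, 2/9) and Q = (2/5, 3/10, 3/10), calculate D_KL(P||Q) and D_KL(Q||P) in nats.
D_KL(P||Q) = 0.0233, D_KL(Q||P) = 0.0234

KL divergence is not symmetric: D_KL(P||Q) ≠ D_KL(Q||P) in general.

D_KL(P||Q) = 0.0233 nats
D_KL(Q||P) = 0.0234 nats

No, they are not equal!

This asymmetry is why KL divergence is not a true distance metric.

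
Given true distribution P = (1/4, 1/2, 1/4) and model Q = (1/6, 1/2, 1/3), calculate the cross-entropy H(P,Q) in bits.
1.5425 bits

Cross-entropy: H(P,Q) = -Σ p(x) log q(x)

Alternatively: H(P,Q) = H(P) + D_KL(P||Q)
H(P) = 1.5000 bits
D_KL(P||Q) = 0.0425 bits

H(P,Q) = 1.5000 + 0.0425 = 1.5425 bits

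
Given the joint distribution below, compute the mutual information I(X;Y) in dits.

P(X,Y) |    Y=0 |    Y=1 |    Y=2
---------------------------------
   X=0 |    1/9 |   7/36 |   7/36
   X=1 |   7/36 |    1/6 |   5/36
0.0075 dits

Mutual information: I(X;Y) = H(X) + H(Y) - H(X,Y)

Marginals:
P(X) = (1/2, 1/2), H(X) = 0.3010 dits
P(Y) = (11/36, 13/36, 1/3), H(Y) = 0.4761 dits

Joint entropy: H(X,Y) = 0.7697 dits

I(X;Y) = 0.3010 + 0.4761 - 0.7697 = 0.0075 dits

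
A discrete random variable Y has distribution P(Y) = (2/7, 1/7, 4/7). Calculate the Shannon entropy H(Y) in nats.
0.9557 nats

Shannon entropy is H(X) = -Σ p(x) log p(x).

For P = (2/7, 1/7, 4/7):
H = -2/7 × log_e(2/7) -1/7 × log_e(1/7) -4/7 × log_e(4/7)
H = 0.9557 nats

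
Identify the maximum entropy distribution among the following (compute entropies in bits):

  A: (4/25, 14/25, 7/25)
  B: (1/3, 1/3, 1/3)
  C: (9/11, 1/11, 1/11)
B

For a discrete distribution over n outcomes, entropy is maximized by the uniform distribution.

Computing entropies:
H(A) = 1.4057 bits
H(B) = 1.5850 bits
H(C) = 0.8659 bits

The uniform distribution (where all probabilities equal 1/3) achieves the maximum entropy of log_2(3) = 1.5850 bits.

Distribution B has the highest entropy.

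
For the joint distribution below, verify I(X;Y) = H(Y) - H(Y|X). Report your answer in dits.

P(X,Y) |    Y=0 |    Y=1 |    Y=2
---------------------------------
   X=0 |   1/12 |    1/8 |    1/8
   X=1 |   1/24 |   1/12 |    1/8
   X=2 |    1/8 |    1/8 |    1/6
I(X;Y) = 0.0045 dits

Mutual information has multiple equivalent forms:
- I(X;Y) = H(X) - H(X|Y)
- I(X;Y) = H(Y) - H(Y|X)
- I(X;Y) = H(X) + H(Y) - H(X,Y)

Computing all quantities:
H(X) = 0.4680, H(Y) = 0.4680, H(X,Y) = 0.9315
H(X|Y) = 0.4635, H(Y|X) = 0.4635

Verification:
H(X) - H(X|Y) = 0.4680 - 0.4635 = 0.0045
H(Y) - H(Y|X) = 0.4680 - 0.4635 = 0.0045
H(X) + H(Y) - H(X,Y) = 0.4680 + 0.4680 - 0.9315 = 0.0045

All forms give I(X;Y) = 0.0045 dits. ✓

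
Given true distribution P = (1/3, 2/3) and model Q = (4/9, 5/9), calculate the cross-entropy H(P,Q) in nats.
0.6622 nats

Cross-entropy: H(P,Q) = -Σ p(x) log q(x)

Alternatively: H(P,Q) = H(P) + D_KL(P||Q)
H(P) = 0.6365 nats
D_KL(P||Q) = 0.0257 nats

H(P,Q) = 0.6365 + 0.0257 = 0.6622 nats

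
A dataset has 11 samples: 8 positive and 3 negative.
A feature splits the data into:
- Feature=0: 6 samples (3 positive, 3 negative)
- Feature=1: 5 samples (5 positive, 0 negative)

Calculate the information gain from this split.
0.2999 bits

Information Gain = H(Y) - H(Y|Feature)

Before split:
P(positive) = 8/11 = 0.7273
H(Y) = 0.8454 bits

After split:
Feature=0: H = 1.0000 bits (weight = 6/11)
Feature=1: H = 0.0000 bits (weight = 5/11)
H(Y|Feature) = (6/11)×1.0000 + (5/11)×0.0000 = 0.5455 bits

Information Gain = 0.8454 - 0.5455 = 0.2999 bits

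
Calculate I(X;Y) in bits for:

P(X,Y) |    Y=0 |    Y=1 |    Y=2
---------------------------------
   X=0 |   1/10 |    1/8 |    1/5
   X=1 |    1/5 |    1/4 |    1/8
0.0515 bits

Mutual information: I(X;Y) = H(X) + H(Y) - H(X,Y)

Marginals:
P(X) = (17/40, 23/40), H(X) = 0.9837 bits
P(Y) = (3/10, 3/8, 13/40), H(Y) = 1.5787 bits

Joint entropy: H(X,Y) = 2.5110 bits

I(X;Y) = 0.9837 + 1.5787 - 2.5110 = 0.0515 bits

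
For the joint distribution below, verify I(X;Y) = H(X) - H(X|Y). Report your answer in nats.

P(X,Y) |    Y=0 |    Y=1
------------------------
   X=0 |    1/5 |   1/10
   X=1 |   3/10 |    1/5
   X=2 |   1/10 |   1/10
I(X;Y) = 0.0069 nats

Mutual information has multiple equivalent forms:
- I(X;Y) = H(X) - H(X|Y)
- I(X;Y) = H(Y) - H(Y|X)
- I(X;Y) = H(X) + H(Y) - H(X,Y)

Computing all quantities:
H(X) = 1.0297, H(Y) = 0.6730, H(X,Y) = 1.6957
H(X|Y) = 1.0227, H(Y|X) = 0.6661

Verification:
H(X) - H(X|Y) = 1.0297 - 1.0227 = 0.0069
H(Y) - H(Y|X) = 0.6730 - 0.6661 = 0.0069
H(X) + H(Y) - H(X,Y) = 1.0297 + 0.6730 - 1.6957 = 0.0069

All forms give I(X;Y) = 0.0069 nats. ✓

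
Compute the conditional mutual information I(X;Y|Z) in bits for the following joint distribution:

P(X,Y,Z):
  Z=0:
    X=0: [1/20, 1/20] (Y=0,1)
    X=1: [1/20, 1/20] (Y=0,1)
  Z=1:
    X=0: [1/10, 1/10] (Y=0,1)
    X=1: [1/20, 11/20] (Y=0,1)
0.1087 bits

Conditional mutual information: I(X;Y|Z) = H(X|Z) + H(Y|Z) - H(X,Y|Z)

H(Z) = 0.7219
H(X,Z) = 1.5710 → H(X|Z) = 0.8490
H(Y,Z) = 1.4789 → H(Y|Z) = 0.7570
H(X,Y,Z) = 2.2192 → H(X,Y|Z) = 1.4973

I(X;Y|Z) = 0.8490 + 0.7570 - 1.4973 = 0.1087 bits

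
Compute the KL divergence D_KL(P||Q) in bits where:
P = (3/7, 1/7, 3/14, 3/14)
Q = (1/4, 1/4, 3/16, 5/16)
0.1426 bits

KL divergence: D_KL(P||Q) = Σ p(x) log(p(x)/q(x))

Computing term by term:
  x=0: 3/7 × log_2[(3/7)/(1/4)] = 3/7 × 0.7776 = 0.3333
  x=1: 1/7 × log_2[(1/7)/(1/4)] = 1/7 × -0.8074 = -0.1153
  x=2: 3/14 × log_2[(3/14)/(3/16)] = 3/14 × 0.1926 = 0.0413
  x=3: 3/14 × log_2[(3/14)/(5/16)] = 3/14 × -0.5443 = -0.1166

D_KL(P||Q) = 0.1426 bits

Note: KL divergence is always non-negative and equals 0 iff P = Q.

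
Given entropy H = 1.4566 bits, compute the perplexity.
2.7446

Perplexity is 2^H (or exp(H) for natural log).

H = 1.4566 bits
Perplexity = 2^1.4566 = 2.7446

Interpretation: The model's uncertainty is equivalent to choosing uniformly among 2.7 options.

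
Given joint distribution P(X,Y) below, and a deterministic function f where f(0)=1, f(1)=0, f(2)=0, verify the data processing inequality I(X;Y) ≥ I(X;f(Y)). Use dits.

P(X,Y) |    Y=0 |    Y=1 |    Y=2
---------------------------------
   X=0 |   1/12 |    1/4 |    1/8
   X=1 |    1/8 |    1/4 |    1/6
I(X;Y) = 0.0016, I(X;f(Y)) = 0.0008, inequality holds: 0.0016 ≥ 0.0008

Data Processing Inequality: For any Markov chain X → Y → Z, we have I(X;Y) ≥ I(X;Z).

Here Z = f(Y) is a deterministic function of Y, forming X → Y → Z.

Original I(X;Y) = 0.0016 dits

After applying f:
P(X,Z) where Z=f(Y):
- P(X,Z=0) = P(X,Y=1) + P(X,Y=2)
- P(X,Z=1) = P(X,Y=0)

I(X;Z) = I(X;f(Y)) = 0.0008 dits

Verification: 0.0016 ≥ 0.0008 ✓

Information cannot be created by processing; the function f can only lose information about X.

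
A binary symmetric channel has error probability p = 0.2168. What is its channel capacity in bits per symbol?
0.2457 bits

For a binary symmetric channel (BSC) with error probability p:
Capacity C = 1 - H(p) bits per symbol

where H(p) = -p log₂(p) - (1-p) log₂(1-p) is the binary entropy function.

H(0.2168) = 0.7543 bits
C = 1 - 0.7543 = 0.2457 bits per symbol

This means we can reliably transmit up to 0.2457 bits of information per channel use.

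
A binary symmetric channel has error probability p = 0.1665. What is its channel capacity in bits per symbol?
0.3504 bits

For a binary symmetric channel (BSC) with error probability p:
Capacity C = 1 - H(p) bits per symbol

where H(p) = -p log₂(p) - (1-p) log₂(1-p) is the binary entropy function.

H(0.1665) = 0.6496 bits
C = 1 - 0.6496 = 0.3504 bits per symbol

This means we can reliably transmit up to 0.3504 bits of information per channel use.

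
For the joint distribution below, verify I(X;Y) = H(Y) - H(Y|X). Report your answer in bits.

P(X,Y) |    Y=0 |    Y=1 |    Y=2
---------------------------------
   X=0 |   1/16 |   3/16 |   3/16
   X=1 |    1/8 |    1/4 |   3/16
I(X;Y) = 0.0105 bits

Mutual information has multiple equivalent forms:
- I(X;Y) = H(X) - H(X|Y)
- I(X;Y) = H(Y) - H(Y|X)
- I(X;Y) = H(X) + H(Y) - H(X,Y)

Computing all quantities:
H(X) = 0.9887, H(Y) = 1.5052, H(X,Y) = 2.4835
H(X|Y) = 0.9782, H(Y|X) = 1.4948

Verification:
H(X) - H(X|Y) = 0.9887 - 0.9782 = 0.0105
H(Y) - H(Y|X) = 1.5052 - 1.4948 = 0.0105
H(X) + H(Y) - H(X,Y) = 0.9887 + 1.5052 - 2.4835 = 0.0105

All forms give I(X;Y) = 0.0105 bits. ✓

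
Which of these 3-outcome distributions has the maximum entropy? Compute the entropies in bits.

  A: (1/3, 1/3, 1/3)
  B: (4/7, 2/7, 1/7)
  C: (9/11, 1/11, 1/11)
A

For a discrete distribution over n outcomes, entropy is maximized by the uniform distribution.

Computing entropies:
H(A) = 1.5850 bits
H(B) = 1.3788 bits
H(C) = 0.8659 bits

The uniform distribution (where all probabilities equal 1/3) achieves the maximum entropy of log_2(3) = 1.5850 bits.

Distribution A has the highest entropy.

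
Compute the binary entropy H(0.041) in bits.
0.2469 bits

The binary entropy function is:
H(p) = -p log(p) - (1-p) log(1-p)

H(0.041) = -0.041 × log_2(0.041) - 0.959 × log_2(0.959)
H(0.041) = 0.2469 bits

Note: Binary entropy is maximized at p=0.5 (H=1 bit) and minimized at p=0 or p=1 (H=0).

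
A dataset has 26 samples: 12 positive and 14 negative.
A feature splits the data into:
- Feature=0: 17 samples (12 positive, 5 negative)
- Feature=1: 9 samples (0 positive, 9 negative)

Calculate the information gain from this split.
0.4243 bits

Information Gain = H(Y) - H(Y|Feature)

Before split:
P(positive) = 12/26 = 0.4615
H(Y) = 0.9957 bits

After split:
Feature=0: H = 0.8740 bits (weight = 17/26)
Feature=1: H = 0.0000 bits (weight = 9/26)
H(Y|Feature) = (17/26)×0.8740 + (9/26)×0.0000 = 0.5714 bits

Information Gain = 0.9957 - 0.5714 = 0.4243 bits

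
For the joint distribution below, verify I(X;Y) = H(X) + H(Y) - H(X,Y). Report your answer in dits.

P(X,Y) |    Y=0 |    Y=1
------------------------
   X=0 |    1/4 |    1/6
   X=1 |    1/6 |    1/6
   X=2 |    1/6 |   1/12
I(X;Y) = 0.0037 dits

Mutual information has multiple equivalent forms:
- I(X;Y) = H(X) - H(X|Y)
- I(X;Y) = H(Y) - H(Y|X)
- I(X;Y) = H(X) + H(Y) - H(X,Y)

Computing all quantities:
H(X) = 0.4680, H(Y) = 0.2950, H(X,Y) = 0.7592
H(X|Y) = 0.4642, H(Y|X) = 0.2912

Verification:
H(X) - H(X|Y) = 0.4680 - 0.4642 = 0.0037
H(Y) - H(Y|X) = 0.2950 - 0.2912 = 0.0037
H(X) + H(Y) - H(X,Y) = 0.4680 + 0.2950 - 0.7592 = 0.0037

All forms give I(X;Y) = 0.0037 dits. ✓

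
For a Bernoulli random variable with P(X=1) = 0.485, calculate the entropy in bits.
0.9994 bits

The binary entropy function is:
H(p) = -p log(p) - (1-p) log(1-p)

H(0.485) = -0.485 × log_2(0.485) - 0.515 × log_2(0.515)
H(0.485) = 0.9994 bits

Note: Binary entropy is maximized at p=0.5 (H=1 bit) and minimized at p=0 or p=1 (H=0).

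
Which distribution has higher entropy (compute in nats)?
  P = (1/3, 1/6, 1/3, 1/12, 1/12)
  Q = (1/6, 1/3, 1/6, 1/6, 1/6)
Q

Computing entropies in nats:
H(P) = 1.4452
H(Q) = 1.5607

Distribution Q has higher entropy.

Intuition: The distribution closer to uniform (more spread out) has higher entropy.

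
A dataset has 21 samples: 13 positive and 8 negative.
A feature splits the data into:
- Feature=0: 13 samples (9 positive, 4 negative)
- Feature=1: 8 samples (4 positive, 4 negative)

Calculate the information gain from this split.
0.0265 bits

Information Gain = H(Y) - H(Y|Feature)

Before split:
P(positive) = 13/21 = 0.6190
H(Y) = 0.9587 bits

After split:
Feature=0: H = 0.8905 bits (weight = 13/21)
Feature=1: H = 1.0000 bits (weight = 8/21)
H(Y|Feature) = (13/21)×0.8905 + (8/21)×1.0000 = 0.9322 bits

Information Gain = 0.9587 - 0.9322 = 0.0265 bits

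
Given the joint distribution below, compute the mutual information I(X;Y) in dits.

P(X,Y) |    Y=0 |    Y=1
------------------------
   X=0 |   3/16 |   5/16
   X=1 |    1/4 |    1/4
0.0035 dits

Mutual information: I(X;Y) = H(X) + H(Y) - H(X,Y)

Marginals:
P(X) = (1/2, 1/2), H(X) = 0.3010 dits
P(Y) = (7/16, 9/16), H(Y) = 0.2976 dits

Joint entropy: H(X,Y) = 0.5952 dits

I(X;Y) = 0.3010 + 0.2976 - 0.5952 = 0.0035 dits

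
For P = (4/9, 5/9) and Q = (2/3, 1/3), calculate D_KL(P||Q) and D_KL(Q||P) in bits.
D_KL(P||Q) = 0.1494, D_KL(Q||P) = 0.1443

KL divergence is not symmetric: D_KL(P||Q) ≠ D_KL(Q||P) in general.

D_KL(P||Q) = 0.1494 bits
D_KL(Q||P) = 0.1443 bits

No, they are not equal!

This asymmetry is why KL divergence is not a true distance metric.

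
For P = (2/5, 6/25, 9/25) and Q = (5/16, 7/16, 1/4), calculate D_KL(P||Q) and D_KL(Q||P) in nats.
D_KL(P||Q) = 0.0859, D_KL(Q||P) = 0.0944

KL divergence is not symmetric: D_KL(P||Q) ≠ D_KL(Q||P) in general.

D_KL(P||Q) = 0.0859 nats
D_KL(Q||P) = 0.0944 nats

No, they are not equal!

This asymmetry is why KL divergence is not a true distance metric.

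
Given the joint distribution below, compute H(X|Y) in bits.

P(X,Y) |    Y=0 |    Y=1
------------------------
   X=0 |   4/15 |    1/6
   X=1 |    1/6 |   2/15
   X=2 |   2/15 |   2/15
1.5458 bits

Using the chain rule: H(X|Y) = H(X,Y) - H(Y)

First, compute H(X,Y) = 2.5329 bits

Marginal P(Y) = (17/30, 13/30)
H(Y) = 0.9871 bits

H(X|Y) = H(X,Y) - H(Y) = 2.5329 - 0.9871 = 1.5458 bits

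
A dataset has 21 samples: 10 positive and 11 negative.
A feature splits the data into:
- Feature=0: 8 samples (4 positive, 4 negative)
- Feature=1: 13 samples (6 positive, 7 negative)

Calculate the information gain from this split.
0.0010 bits

Information Gain = H(Y) - H(Y|Feature)

Before split:
P(positive) = 10/21 = 0.4762
H(Y) = 0.9984 bits

After split:
Feature=0: H = 1.0000 bits (weight = 8/21)
Feature=1: H = 0.9957 bits (weight = 13/21)
H(Y|Feature) = (8/21)×1.0000 + (13/21)×0.9957 = 0.9974 bits

Information Gain = 0.9984 - 0.9974 = 0.0010 bits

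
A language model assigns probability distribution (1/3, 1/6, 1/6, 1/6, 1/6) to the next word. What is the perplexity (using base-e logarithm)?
4.7622

Perplexity is e^H (or exp(H) for natural log).

First, H = -Σ p log p = 1.5607 nats
Perplexity = e^1.5607 = 4.7622

Interpretation: The model's uncertainty is equivalent to choosing uniformly among 4.8 options.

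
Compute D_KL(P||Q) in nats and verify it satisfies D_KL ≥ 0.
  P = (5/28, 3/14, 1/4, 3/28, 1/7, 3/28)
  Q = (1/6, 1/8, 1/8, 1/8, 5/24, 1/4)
0.1399 nats

KL divergence satisfies the Gibbs inequality: D_KL(P||Q) ≥ 0 for all distributions P, Q.

D_KL(P||Q) = Σ p(x) log(p(x)/q(x))
Term by term:
  x=0: 5/28 × log_e[(5/28)/(1/6)] = 0.0123
  x=1: 3/14 × log_e[(3/14)/(1/8)] = 0.1155
  x=2: 1/4 × log_e[(1/4)/(1/8)] = 0.1733
  x=3: 3/28 × log_e[(3/28)/(1/8)] = -0.0165
  x=4: 1/7 × log_e[(1/7)/(5/24)] = -0.0539
  x=5: 3/28 × log_e[(3/28)/(1/4)] = -0.0908
D_KL(P||Q) = 0.1399 nats

D_KL(P||Q) = 0.1399 ≥ 0 ✓

This non-negativity is a fundamental property: relative entropy cannot be negative because it measures how different Q is from P.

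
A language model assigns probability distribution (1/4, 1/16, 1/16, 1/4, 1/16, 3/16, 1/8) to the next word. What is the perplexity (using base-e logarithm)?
5.9704

Perplexity is e^H (or exp(H) for natural log).

First, H = -Σ p log p = 1.7868 nats
Perplexity = e^1.7868 = 5.9704

Interpretation: The model's uncertainty is equivalent to choosing uniformly among 6.0 options.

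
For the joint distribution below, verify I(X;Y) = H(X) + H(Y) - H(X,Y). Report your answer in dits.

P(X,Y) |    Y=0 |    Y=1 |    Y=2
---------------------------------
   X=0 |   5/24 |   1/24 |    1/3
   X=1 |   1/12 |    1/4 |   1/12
I(X;Y) = 0.0767 dits

Mutual information has multiple equivalent forms:
- I(X;Y) = H(X) - H(X|Y)
- I(X;Y) = H(Y) - H(Y|X)
- I(X;Y) = H(X) + H(Y) - H(X,Y)

Computing all quantities:
H(X) = 0.2950, H(Y) = 0.4706, H(X,Y) = 0.6889
H(X|Y) = 0.2183, H(Y|X) = 0.3939

Verification:
H(X) - H(X|Y) = 0.2950 - 0.2183 = 0.0767
H(Y) - H(Y|X) = 0.4706 - 0.3939 = 0.0767
H(X) + H(Y) - H(X,Y) = 0.2950 + 0.4706 - 0.6889 = 0.0767

All forms give I(X;Y) = 0.0767 dits. ✓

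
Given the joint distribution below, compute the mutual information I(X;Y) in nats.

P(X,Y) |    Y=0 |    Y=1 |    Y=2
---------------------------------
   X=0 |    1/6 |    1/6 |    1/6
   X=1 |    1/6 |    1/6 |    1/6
0.0000 nats

Mutual information: I(X;Y) = H(X) + H(Y) - H(X,Y)

Marginals:
P(X) = (1/2, 1/2), H(X) = 0.6931 nats
P(Y) = (1/3, 1/3, 1/3), H(Y) = 1.0986 nats

Joint entropy: H(X,Y) = 1.7918 nats

I(X;Y) = 0.6931 + 1.0986 - 1.7918 = 0.0000 nats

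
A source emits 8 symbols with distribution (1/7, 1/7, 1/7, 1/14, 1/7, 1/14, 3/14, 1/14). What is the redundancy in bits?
0.1037 bits

Redundancy measures how far a source is from maximum entropy:
R = H_max - H(X)

Maximum entropy for 8 symbols: H_max = log_2(8) = 3.0000 bits
Actual entropy: H(X) = 2.8963 bits
Redundancy: R = 3.0000 - 2.8963 = 0.1037 bits

This redundancy represents potential for compression: the source could be compressed by 0.1037 bits per symbol.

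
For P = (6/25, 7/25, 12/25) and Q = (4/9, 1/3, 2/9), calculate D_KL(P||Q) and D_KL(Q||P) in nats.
D_KL(P||Q) = 0.1729, D_KL(Q||P) = 0.1608

KL divergence is not symmetric: D_KL(P||Q) ≠ D_KL(Q||P) in general.

D_KL(P||Q) = 0.1729 nats
D_KL(Q||P) = 0.1608 nats

No, they are not equal!

This asymmetry is why KL divergence is not a true distance metric.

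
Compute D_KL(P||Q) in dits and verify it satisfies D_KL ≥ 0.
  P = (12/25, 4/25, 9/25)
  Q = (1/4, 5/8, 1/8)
0.2067 dits

KL divergence satisfies the Gibbs inequality: D_KL(P||Q) ≥ 0 for all distributions P, Q.

D_KL(P||Q) = Σ p(x) log(p(x)/q(x))
Term by term:
  x=0: 12/25 × log_10[(12/25)/(1/4)] = 0.1360
  x=1: 4/25 × log_10[(4/25)/(5/8)] = -0.0947
  x=2: 9/25 × log_10[(9/25)/(1/8)] = 0.1654
D_KL(P||Q) = 0.2067 dits

D_KL(P||Q) = 0.2067 ≥ 0 ✓

This non-negativity is a fundamental property: relative entropy cannot be negative because it measures how different Q is from P.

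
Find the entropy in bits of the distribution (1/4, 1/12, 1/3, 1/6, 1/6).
2.1887 bits

Shannon entropy is H(X) = -Σ p(x) log p(x).

For P = (1/4, 1/12, 1/3, 1/6, 1/6):
H = -1/4 × log_2(1/4) -1/12 × log_2(1/12) -1/3 × log_2(1/3) -1/6 × log_2(1/6) -1/6 × log_2(1/6)
H = 2.1887 bits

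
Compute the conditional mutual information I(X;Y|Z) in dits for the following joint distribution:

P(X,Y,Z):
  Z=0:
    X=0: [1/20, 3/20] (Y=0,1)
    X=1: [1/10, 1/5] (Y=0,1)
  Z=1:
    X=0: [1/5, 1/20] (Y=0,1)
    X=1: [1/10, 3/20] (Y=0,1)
0.0196 dits

Conditional mutual information: I(X;Y|Z) = H(X|Z) + H(Y|Z) - H(X,Y|Z)

H(Z) = 0.3010
H(X,Z) = 0.5977 → H(X|Z) = 0.2967
H(Y,Z) = 0.5798 → H(Y|Z) = 0.2788
H(X,Y,Z) = 0.8569 → H(X,Y|Z) = 0.5558

I(X;Y|Z) = 0.2967 + 0.2788 - 0.5558 = 0.0196 dits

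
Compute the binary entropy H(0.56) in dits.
0.2979 dits

The binary entropy function is:
H(p) = -p log(p) - (1-p) log(1-p)

H(0.56) = -0.56 × log_10(0.56) - 0.44 × log_10(0.44)
H(0.56) = 0.2979 dits

Note: Binary entropy is maximized at p=0.5 (H=1 bit) and minimized at p=0 or p=1 (H=0).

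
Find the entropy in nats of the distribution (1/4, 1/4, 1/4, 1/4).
1.3863 nats

Shannon entropy is H(X) = -Σ p(x) log p(x).

For P = (1/4, 1/4, 1/4, 1/4):
H = -1/4 × log_e(1/4) -1/4 × log_e(1/4) -1/4 × log_e(1/4) -1/4 × log_e(1/4)
H = 1.3863 nats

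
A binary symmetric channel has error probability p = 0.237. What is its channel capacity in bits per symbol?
0.2100 bits

For a binary symmetric channel (BSC) with error probability p:
Capacity C = 1 - H(p) bits per symbol

where H(p) = -p log₂(p) - (1-p) log₂(1-p) is the binary entropy function.

H(0.237) = 0.7900 bits
C = 1 - 0.7900 = 0.2100 bits per symbol

This means we can reliably transmit up to 0.2100 bits of information per channel use.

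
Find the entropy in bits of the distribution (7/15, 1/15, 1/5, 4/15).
1.7465 bits

Shannon entropy is H(X) = -Σ p(x) log p(x).

For P = (7/15, 1/15, 1/5, 4/15):
H = -7/15 × log_2(7/15) -1/15 × log_2(1/15) -1/5 × log_2(1/5) -4/15 × log_2(4/15)
H = 1.7465 bits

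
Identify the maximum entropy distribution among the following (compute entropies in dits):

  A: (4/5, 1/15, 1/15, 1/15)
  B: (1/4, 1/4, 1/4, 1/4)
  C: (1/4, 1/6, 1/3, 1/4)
B

For a discrete distribution over n outcomes, entropy is maximized by the uniform distribution.

Computing entropies:
H(A) = 0.3127 dits
H(B) = 0.6021 dits
H(C) = 0.5898 dits

The uniform distribution (where all probabilities equal 1/4) achieves the maximum entropy of log_10(4) = 0.6021 dits.

Distribution B has the highest entropy.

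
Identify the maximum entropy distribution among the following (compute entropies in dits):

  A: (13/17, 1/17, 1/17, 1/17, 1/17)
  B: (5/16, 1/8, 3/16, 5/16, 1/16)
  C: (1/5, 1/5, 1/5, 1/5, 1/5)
C

For a discrete distribution over n outcomes, entropy is maximized by the uniform distribution.

Computing entropies:
H(A) = 0.3786 dits
H(B) = 0.6402 dits
H(C) = 0.6990 dits

The uniform distribution (where all probabilities equal 1/5) achieves the maximum entropy of log_10(5) = 0.6990 dits.

Distribution C has the highest entropy.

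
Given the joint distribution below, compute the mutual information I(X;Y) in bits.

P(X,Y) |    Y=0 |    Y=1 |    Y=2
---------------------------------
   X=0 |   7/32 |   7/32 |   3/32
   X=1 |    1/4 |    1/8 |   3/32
0.0174 bits

Mutual information: I(X;Y) = H(X) + H(Y) - H(X,Y)

Marginals:
P(X) = (17/32, 15/32), H(X) = 0.9972 bits
P(Y) = (15/32, 11/32, 3/16), H(Y) = 1.4948 bits

Joint entropy: H(X,Y) = 2.4746 bits

I(X;Y) = 0.9972 + 1.4948 - 2.4746 = 0.0174 bits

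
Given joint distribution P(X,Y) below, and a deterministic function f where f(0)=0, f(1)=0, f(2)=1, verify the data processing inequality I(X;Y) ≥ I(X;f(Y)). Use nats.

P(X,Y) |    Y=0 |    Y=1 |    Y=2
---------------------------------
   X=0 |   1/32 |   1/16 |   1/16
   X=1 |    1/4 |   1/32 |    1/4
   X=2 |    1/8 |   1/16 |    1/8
I(X;Y) = 0.0577, I(X;f(Y)) = 0.0025, inequality holds: 0.0577 ≥ 0.0025

Data Processing Inequality: For any Markov chain X → Y → Z, we have I(X;Y) ≥ I(X;Z).

Here Z = f(Y) is a deterministic function of Y, forming X → Y → Z.

Original I(X;Y) = 0.0577 nats

After applying f:
P(X,Z) where Z=f(Y):
- P(X,Z=0) = P(X,Y=0) + P(X,Y=1)
- P(X,Z=1) = P(X,Y=2)

I(X;Z) = I(X;f(Y)) = 0.0025 nats

Verification: 0.0577 ≥ 0.0025 ✓

Information cannot be created by processing; the function f can only lose information about X.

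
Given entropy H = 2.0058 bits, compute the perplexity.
4.0161

Perplexity is 2^H (or exp(H) for natural log).

H = 2.0058 bits
Perplexity = 2^2.0058 = 4.0161

Interpretation: The model's uncertainty is equivalent to choosing uniformly among 4.0 options.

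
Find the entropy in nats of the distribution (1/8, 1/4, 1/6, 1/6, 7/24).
1.5631 nats

Shannon entropy is H(X) = -Σ p(x) log p(x).

For P = (1/8, 1/4, 1/6, 1/6, 7/24):
H = -1/8 × log_e(1/8) -1/4 × log_e(1/4) -1/6 × log_e(1/6) -1/6 × log_e(1/6) -7/24 × log_e(7/24)
H = 1.5631 nats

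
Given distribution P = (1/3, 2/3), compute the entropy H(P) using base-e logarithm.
0.6365 nats

Shannon entropy is H(X) = -Σ p(x) log p(x).

For P = (1/3, 2/3):
H = -1/3 × log_e(1/3) -2/3 × log_e(2/3)
H = 0.6365 nats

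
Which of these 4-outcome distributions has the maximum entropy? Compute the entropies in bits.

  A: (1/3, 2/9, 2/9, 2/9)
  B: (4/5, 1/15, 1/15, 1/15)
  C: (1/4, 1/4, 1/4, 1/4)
C

For a discrete distribution over n outcomes, entropy is maximized by the uniform distribution.

Computing entropies:
H(A) = 1.9749 bits
H(B) = 1.0389 bits
H(C) = 2.0000 bits

The uniform distribution (where all probabilities equal 1/4) achieves the maximum entropy of log_2(4) = 2.0000 bits.

Distribution C has the highest entropy.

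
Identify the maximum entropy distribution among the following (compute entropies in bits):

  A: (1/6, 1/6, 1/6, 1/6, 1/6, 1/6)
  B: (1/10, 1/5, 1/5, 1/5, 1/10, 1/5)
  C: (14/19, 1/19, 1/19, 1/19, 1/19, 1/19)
A

For a discrete distribution over n outcomes, entropy is maximized by the uniform distribution.

Computing entropies:
H(A) = 2.5850 bits
H(B) = 2.5219 bits
H(C) = 1.4425 bits

The uniform distribution (where all probabilities equal 1/6) achieves the maximum entropy of log_2(6) = 2.5850 bits.

Distribution A has the highest entropy.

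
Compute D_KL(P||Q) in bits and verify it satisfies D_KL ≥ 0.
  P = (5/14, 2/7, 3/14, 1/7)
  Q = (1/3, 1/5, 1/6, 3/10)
0.1074 bits

KL divergence satisfies the Gibbs inequality: D_KL(P||Q) ≥ 0 for all distributions P, Q.

D_KL(P||Q) = Σ p(x) log(p(x)/q(x))
Term by term:
  x=0: 5/14 × log_2[(5/14)/(1/3)] = 0.0355
  x=1: 2/7 × log_2[(2/7)/(1/5)] = 0.1470
  x=2: 3/14 × log_2[(3/14)/(1/6)] = 0.0777
  x=3: 1/7 × log_2[(1/7)/(3/10)] = -0.1529
D_KL(P||Q) = 0.1074 bits

D_KL(P||Q) = 0.1074 ≥ 0 ✓

This non-negativity is a fundamental property: relative entropy cannot be negative because it measures how different Q is from P.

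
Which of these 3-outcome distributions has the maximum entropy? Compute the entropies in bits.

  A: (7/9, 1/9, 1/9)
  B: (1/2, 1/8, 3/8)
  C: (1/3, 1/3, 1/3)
C

For a discrete distribution over n outcomes, entropy is maximized by the uniform distribution.

Computing entropies:
H(A) = 0.9864 bits
H(B) = 1.4056 bits
H(C) = 1.5850 bits

The uniform distribution (where all probabilities equal 1/3) achieves the maximum entropy of log_2(3) = 1.5850 bits.

Distribution C has the highest entropy.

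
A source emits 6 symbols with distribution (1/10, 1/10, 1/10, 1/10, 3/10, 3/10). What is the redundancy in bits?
0.2140 bits

Redundancy measures how far a source is from maximum entropy:
R = H_max - H(X)

Maximum entropy for 6 symbols: H_max = log_2(6) = 2.5850 bits
Actual entropy: H(X) = 2.3710 bits
Redundancy: R = 2.5850 - 2.3710 = 0.2140 bits

This redundancy represents potential for compression: the source could be compressed by 0.2140 bits per symbol.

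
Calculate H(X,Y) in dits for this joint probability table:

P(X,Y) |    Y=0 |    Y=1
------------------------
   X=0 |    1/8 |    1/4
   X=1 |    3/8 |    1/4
0.5737 dits

Joint entropy is H(X,Y) = -Σ_{x,y} p(x,y) log p(x,y).

Summing over all non-zero entries:
H(X,Y) = -[1/8·log_10(1/8) + 1/4·log_10(1/4) + 3/8·log_10(3/8) + 1/4·log_10(1/4)]
H(X,Y) = 0.5737 dits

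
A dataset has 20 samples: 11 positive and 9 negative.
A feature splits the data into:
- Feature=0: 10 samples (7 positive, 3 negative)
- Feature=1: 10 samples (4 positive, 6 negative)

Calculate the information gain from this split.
0.0667 bits

Information Gain = H(Y) - H(Y|Feature)

Before split:
P(positive) = 11/20 = 0.5500
H(Y) = 0.9928 bits

After split:
Feature=0: H = 0.8813 bits (weight = 10/20)
Feature=1: H = 0.9710 bits (weight = 10/20)
H(Y|Feature) = (10/20)×0.8813 + (10/20)×0.9710 = 0.9261 bits

Information Gain = 0.9928 - 0.9261 = 0.0667 bits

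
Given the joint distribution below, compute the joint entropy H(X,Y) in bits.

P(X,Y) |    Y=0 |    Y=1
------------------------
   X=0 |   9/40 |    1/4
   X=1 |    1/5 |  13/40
1.9756 bits

Joint entropy is H(X,Y) = -Σ_{x,y} p(x,y) log p(x,y).

Summing over all non-zero entries:
H(X,Y) = -[9/40·log_2(9/40) + 1/4·log_2(1/4) + 1/5·log_2(1/5) + 13/40·log_2(13/40)]
H(X,Y) = 1.9756 bits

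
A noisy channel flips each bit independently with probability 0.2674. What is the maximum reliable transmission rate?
0.1623 bits

For a binary symmetric channel (BSC) with error probability p:
Capacity C = 1 - H(p) bits per symbol

where H(p) = -p log₂(p) - (1-p) log₂(1-p) is the binary entropy function.

H(0.2674) = 0.8377 bits
C = 1 - 0.8377 = 0.1623 bits per symbol

This means we can reliably transmit up to 0.1623 bits of information per channel use.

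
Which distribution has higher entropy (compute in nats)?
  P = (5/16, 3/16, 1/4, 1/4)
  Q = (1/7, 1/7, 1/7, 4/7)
P

Computing entropies in nats:
H(P) = 1.3705
H(Q) = 1.1537

Distribution P has higher entropy.

Intuition: The distribution closer to uniform (more spread out) has higher entropy.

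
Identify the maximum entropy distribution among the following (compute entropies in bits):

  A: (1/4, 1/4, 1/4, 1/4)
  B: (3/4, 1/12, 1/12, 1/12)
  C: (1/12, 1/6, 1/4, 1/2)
A

For a discrete distribution over n outcomes, entropy is maximized by the uniform distribution.

Computing entropies:
H(A) = 2.0000 bits
H(B) = 1.2075 bits
H(C) = 1.7296 bits

The uniform distribution (where all probabilities equal 1/4) achieves the maximum entropy of log_2(4) = 2.0000 bits.

Distribution A has the highest entropy.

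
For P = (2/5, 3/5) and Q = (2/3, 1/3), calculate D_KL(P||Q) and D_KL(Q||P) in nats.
D_KL(P||Q) = 0.1483, D_KL(Q||P) = 0.1446

KL divergence is not symmetric: D_KL(P||Q) ≠ D_KL(Q||P) in general.

D_KL(P||Q) = 0.1483 nats
D_KL(Q||P) = 0.1446 nats

No, they are not equal!

This asymmetry is why KL divergence is not a true distance metric.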